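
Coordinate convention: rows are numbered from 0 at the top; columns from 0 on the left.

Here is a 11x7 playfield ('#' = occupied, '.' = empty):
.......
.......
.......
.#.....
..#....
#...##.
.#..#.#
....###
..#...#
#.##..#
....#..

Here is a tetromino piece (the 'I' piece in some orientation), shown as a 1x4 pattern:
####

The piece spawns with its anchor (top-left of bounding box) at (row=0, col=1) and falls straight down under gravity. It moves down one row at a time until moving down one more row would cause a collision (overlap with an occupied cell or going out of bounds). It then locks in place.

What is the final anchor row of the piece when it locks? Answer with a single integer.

Spawn at (row=0, col=1). Try each row:
  row 0: fits
  row 1: fits
  row 2: fits
  row 3: blocked -> lock at row 2

Answer: 2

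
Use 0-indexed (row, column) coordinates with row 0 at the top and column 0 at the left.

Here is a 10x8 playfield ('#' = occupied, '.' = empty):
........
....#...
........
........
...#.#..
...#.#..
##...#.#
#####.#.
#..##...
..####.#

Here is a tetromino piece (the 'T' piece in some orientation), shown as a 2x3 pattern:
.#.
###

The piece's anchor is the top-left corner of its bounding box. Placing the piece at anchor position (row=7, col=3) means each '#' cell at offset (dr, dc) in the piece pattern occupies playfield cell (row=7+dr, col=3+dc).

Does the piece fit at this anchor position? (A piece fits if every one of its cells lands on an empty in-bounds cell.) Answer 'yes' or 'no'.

Answer: no

Derivation:
Check each piece cell at anchor (7, 3):
  offset (0,1) -> (7,4): occupied ('#') -> FAIL
  offset (1,0) -> (8,3): occupied ('#') -> FAIL
  offset (1,1) -> (8,4): occupied ('#') -> FAIL
  offset (1,2) -> (8,5): empty -> OK
All cells valid: no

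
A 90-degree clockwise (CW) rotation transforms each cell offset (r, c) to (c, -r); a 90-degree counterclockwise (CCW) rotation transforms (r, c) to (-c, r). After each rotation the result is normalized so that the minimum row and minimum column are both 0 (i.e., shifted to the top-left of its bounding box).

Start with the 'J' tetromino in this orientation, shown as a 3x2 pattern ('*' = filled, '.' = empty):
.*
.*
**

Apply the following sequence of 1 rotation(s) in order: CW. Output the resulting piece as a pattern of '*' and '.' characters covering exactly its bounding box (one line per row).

Answer: *..
***

Derivation:
Start:
.*
.*
**
After rotation 1 (CW):
*..
***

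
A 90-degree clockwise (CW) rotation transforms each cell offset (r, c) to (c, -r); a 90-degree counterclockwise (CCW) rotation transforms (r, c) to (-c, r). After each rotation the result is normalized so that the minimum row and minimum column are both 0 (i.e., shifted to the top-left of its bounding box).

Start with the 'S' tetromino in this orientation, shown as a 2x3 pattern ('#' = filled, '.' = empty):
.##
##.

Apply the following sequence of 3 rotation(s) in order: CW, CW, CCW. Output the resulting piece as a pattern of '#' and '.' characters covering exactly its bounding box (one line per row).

Start:
.##
##.
After rotation 1 (CW):
#.
##
.#
After rotation 2 (CW):
.##
##.
After rotation 3 (CCW):
#.
##
.#

Answer: #.
##
.#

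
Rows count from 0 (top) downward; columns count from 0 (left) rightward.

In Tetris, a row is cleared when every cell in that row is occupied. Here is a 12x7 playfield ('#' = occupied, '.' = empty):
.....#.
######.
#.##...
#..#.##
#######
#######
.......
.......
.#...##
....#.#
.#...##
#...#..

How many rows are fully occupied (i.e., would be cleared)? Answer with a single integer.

Check each row:
  row 0: 6 empty cells -> not full
  row 1: 1 empty cell -> not full
  row 2: 4 empty cells -> not full
  row 3: 3 empty cells -> not full
  row 4: 0 empty cells -> FULL (clear)
  row 5: 0 empty cells -> FULL (clear)
  row 6: 7 empty cells -> not full
  row 7: 7 empty cells -> not full
  row 8: 4 empty cells -> not full
  row 9: 5 empty cells -> not full
  row 10: 4 empty cells -> not full
  row 11: 5 empty cells -> not full
Total rows cleared: 2

Answer: 2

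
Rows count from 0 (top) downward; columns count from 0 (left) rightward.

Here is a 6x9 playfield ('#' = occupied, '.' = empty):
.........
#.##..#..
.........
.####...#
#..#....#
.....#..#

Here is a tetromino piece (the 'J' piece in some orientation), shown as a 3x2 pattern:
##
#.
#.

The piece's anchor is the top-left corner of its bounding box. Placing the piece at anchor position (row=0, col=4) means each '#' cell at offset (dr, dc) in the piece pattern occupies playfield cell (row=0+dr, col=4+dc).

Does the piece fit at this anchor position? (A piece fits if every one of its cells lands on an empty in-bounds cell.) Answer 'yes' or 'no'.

Check each piece cell at anchor (0, 4):
  offset (0,0) -> (0,4): empty -> OK
  offset (0,1) -> (0,5): empty -> OK
  offset (1,0) -> (1,4): empty -> OK
  offset (2,0) -> (2,4): empty -> OK
All cells valid: yes

Answer: yes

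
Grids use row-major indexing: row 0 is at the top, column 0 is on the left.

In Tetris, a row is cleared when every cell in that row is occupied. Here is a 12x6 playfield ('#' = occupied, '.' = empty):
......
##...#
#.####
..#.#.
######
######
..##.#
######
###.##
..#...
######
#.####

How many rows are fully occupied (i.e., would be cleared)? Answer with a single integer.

Answer: 4

Derivation:
Check each row:
  row 0: 6 empty cells -> not full
  row 1: 3 empty cells -> not full
  row 2: 1 empty cell -> not full
  row 3: 4 empty cells -> not full
  row 4: 0 empty cells -> FULL (clear)
  row 5: 0 empty cells -> FULL (clear)
  row 6: 3 empty cells -> not full
  row 7: 0 empty cells -> FULL (clear)
  row 8: 1 empty cell -> not full
  row 9: 5 empty cells -> not full
  row 10: 0 empty cells -> FULL (clear)
  row 11: 1 empty cell -> not full
Total rows cleared: 4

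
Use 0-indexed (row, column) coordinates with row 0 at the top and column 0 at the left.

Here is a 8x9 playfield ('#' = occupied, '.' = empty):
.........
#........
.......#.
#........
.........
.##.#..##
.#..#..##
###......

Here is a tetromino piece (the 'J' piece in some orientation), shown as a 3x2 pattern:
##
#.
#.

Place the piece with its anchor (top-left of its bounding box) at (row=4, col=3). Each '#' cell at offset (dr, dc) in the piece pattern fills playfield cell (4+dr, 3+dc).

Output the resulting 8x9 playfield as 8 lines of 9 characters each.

Fill (4+0,3+0) = (4,3)
Fill (4+0,3+1) = (4,4)
Fill (4+1,3+0) = (5,3)
Fill (4+2,3+0) = (6,3)

Answer: .........
#........
.......#.
#........
...##....
.####..##
.#.##..##
###......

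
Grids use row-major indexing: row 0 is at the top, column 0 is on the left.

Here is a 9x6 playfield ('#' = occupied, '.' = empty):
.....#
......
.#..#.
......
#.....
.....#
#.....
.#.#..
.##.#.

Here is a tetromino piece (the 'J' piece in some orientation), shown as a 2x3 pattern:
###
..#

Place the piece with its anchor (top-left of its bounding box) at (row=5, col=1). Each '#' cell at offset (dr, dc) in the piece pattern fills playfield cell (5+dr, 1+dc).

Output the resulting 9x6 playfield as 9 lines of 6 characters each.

Fill (5+0,1+0) = (5,1)
Fill (5+0,1+1) = (5,2)
Fill (5+0,1+2) = (5,3)
Fill (5+1,1+2) = (6,3)

Answer: .....#
......
.#..#.
......
#.....
.###.#
#..#..
.#.#..
.##.#.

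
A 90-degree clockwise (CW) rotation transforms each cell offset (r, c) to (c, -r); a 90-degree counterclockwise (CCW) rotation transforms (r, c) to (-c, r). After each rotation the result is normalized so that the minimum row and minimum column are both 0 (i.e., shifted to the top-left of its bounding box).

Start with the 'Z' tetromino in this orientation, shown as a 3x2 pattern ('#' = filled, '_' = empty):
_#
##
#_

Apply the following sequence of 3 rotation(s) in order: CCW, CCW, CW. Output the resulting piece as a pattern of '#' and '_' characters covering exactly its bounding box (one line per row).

Answer: ##_
_##

Derivation:
Start:
_#
##
#_
After rotation 1 (CCW):
##_
_##
After rotation 2 (CCW):
_#
##
#_
After rotation 3 (CW):
##_
_##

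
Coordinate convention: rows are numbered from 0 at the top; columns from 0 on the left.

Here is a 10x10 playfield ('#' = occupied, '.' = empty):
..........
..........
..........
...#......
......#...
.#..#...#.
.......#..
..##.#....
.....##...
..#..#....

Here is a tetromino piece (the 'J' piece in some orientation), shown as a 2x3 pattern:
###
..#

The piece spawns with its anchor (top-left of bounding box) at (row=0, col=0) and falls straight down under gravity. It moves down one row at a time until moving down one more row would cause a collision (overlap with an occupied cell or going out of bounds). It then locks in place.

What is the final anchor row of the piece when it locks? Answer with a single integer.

Answer: 4

Derivation:
Spawn at (row=0, col=0). Try each row:
  row 0: fits
  row 1: fits
  row 2: fits
  row 3: fits
  row 4: fits
  row 5: blocked -> lock at row 4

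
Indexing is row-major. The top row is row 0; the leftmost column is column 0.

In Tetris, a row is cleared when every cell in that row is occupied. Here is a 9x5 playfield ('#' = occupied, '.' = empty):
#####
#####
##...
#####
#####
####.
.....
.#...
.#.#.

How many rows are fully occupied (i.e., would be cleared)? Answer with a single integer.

Answer: 4

Derivation:
Check each row:
  row 0: 0 empty cells -> FULL (clear)
  row 1: 0 empty cells -> FULL (clear)
  row 2: 3 empty cells -> not full
  row 3: 0 empty cells -> FULL (clear)
  row 4: 0 empty cells -> FULL (clear)
  row 5: 1 empty cell -> not full
  row 6: 5 empty cells -> not full
  row 7: 4 empty cells -> not full
  row 8: 3 empty cells -> not full
Total rows cleared: 4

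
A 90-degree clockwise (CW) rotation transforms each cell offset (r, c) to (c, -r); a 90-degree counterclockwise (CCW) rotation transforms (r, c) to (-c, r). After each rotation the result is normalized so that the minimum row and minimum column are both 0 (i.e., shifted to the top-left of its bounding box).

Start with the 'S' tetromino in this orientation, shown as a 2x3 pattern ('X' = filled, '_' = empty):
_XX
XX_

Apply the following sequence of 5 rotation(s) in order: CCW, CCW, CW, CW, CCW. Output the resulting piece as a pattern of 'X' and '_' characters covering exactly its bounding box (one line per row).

Start:
_XX
XX_
After rotation 1 (CCW):
X_
XX
_X
After rotation 2 (CCW):
_XX
XX_
After rotation 3 (CW):
X_
XX
_X
After rotation 4 (CW):
_XX
XX_
After rotation 5 (CCW):
X_
XX
_X

Answer: X_
XX
_X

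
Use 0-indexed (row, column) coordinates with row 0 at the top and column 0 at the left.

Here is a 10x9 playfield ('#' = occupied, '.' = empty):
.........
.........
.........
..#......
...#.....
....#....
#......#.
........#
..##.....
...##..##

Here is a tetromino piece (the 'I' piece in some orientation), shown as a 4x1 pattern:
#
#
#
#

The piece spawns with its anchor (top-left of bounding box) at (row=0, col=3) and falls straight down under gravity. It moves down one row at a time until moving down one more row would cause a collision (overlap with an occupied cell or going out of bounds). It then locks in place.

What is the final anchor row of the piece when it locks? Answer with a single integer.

Spawn at (row=0, col=3). Try each row:
  row 0: fits
  row 1: blocked -> lock at row 0

Answer: 0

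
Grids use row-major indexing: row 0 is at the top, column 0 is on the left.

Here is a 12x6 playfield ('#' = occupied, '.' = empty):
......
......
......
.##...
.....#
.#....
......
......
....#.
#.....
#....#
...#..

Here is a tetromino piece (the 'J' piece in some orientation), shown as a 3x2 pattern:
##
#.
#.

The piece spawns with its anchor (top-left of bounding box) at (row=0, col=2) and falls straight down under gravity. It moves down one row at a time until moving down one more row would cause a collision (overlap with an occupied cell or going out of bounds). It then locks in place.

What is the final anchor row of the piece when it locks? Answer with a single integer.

Answer: 0

Derivation:
Spawn at (row=0, col=2). Try each row:
  row 0: fits
  row 1: blocked -> lock at row 0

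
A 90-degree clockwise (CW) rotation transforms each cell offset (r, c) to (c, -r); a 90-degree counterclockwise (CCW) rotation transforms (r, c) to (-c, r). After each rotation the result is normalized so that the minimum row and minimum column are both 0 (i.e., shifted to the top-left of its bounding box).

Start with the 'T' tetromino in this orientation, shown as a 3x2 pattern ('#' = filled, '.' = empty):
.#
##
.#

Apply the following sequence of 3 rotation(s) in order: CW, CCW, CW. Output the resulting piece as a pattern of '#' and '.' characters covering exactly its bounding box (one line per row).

Start:
.#
##
.#
After rotation 1 (CW):
.#.
###
After rotation 2 (CCW):
.#
##
.#
After rotation 3 (CW):
.#.
###

Answer: .#.
###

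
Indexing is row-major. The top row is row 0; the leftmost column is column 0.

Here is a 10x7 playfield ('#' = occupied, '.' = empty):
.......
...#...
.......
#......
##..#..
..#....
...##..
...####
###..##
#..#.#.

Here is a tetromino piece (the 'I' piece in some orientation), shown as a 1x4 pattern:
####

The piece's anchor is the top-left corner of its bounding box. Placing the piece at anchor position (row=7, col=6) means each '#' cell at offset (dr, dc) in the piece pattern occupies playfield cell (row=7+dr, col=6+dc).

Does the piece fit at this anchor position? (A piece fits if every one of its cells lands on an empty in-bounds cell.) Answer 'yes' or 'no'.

Check each piece cell at anchor (7, 6):
  offset (0,0) -> (7,6): occupied ('#') -> FAIL
  offset (0,1) -> (7,7): out of bounds -> FAIL
  offset (0,2) -> (7,8): out of bounds -> FAIL
  offset (0,3) -> (7,9): out of bounds -> FAIL
All cells valid: no

Answer: no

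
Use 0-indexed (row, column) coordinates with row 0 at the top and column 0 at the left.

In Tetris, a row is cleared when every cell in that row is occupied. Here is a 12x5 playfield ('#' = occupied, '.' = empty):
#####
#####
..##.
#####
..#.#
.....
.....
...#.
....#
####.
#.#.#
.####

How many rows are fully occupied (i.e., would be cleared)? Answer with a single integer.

Answer: 3

Derivation:
Check each row:
  row 0: 0 empty cells -> FULL (clear)
  row 1: 0 empty cells -> FULL (clear)
  row 2: 3 empty cells -> not full
  row 3: 0 empty cells -> FULL (clear)
  row 4: 3 empty cells -> not full
  row 5: 5 empty cells -> not full
  row 6: 5 empty cells -> not full
  row 7: 4 empty cells -> not full
  row 8: 4 empty cells -> not full
  row 9: 1 empty cell -> not full
  row 10: 2 empty cells -> not full
  row 11: 1 empty cell -> not full
Total rows cleared: 3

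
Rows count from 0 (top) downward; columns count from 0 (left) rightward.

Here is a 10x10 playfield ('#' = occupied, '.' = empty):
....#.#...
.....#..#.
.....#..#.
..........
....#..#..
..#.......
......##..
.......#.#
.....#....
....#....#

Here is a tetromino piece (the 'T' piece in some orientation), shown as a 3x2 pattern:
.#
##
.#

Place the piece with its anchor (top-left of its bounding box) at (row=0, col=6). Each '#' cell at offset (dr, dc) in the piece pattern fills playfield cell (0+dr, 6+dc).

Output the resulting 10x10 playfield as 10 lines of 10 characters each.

Fill (0+0,6+1) = (0,7)
Fill (0+1,6+0) = (1,6)
Fill (0+1,6+1) = (1,7)
Fill (0+2,6+1) = (2,7)

Answer: ....#.##..
.....####.
.....#.##.
..........
....#..#..
..#.......
......##..
.......#.#
.....#....
....#....#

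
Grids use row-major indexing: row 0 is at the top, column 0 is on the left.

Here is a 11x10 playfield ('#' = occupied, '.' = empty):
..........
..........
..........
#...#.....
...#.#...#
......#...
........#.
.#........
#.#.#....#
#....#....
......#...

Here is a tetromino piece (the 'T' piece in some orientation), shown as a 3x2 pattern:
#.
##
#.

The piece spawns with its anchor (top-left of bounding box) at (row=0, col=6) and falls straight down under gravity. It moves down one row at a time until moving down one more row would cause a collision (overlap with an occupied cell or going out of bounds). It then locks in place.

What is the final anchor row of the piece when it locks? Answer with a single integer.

Spawn at (row=0, col=6). Try each row:
  row 0: fits
  row 1: fits
  row 2: fits
  row 3: blocked -> lock at row 2

Answer: 2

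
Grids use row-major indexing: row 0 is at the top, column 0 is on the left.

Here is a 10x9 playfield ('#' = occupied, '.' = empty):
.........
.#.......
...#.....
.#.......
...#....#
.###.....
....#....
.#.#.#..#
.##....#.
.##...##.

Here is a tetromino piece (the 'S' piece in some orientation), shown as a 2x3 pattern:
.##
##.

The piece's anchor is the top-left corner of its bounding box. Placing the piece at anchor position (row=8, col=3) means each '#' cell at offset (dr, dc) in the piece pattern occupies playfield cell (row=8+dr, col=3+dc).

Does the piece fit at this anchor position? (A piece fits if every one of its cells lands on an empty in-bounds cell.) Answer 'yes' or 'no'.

Answer: yes

Derivation:
Check each piece cell at anchor (8, 3):
  offset (0,1) -> (8,4): empty -> OK
  offset (0,2) -> (8,5): empty -> OK
  offset (1,0) -> (9,3): empty -> OK
  offset (1,1) -> (9,4): empty -> OK
All cells valid: yes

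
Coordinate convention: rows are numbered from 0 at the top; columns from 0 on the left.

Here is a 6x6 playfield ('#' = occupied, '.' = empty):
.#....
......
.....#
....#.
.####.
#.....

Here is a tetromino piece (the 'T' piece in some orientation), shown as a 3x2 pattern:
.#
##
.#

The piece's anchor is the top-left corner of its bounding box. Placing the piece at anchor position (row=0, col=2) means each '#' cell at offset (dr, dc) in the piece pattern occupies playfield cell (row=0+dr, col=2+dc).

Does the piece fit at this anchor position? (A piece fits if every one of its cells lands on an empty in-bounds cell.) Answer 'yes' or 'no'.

Answer: yes

Derivation:
Check each piece cell at anchor (0, 2):
  offset (0,1) -> (0,3): empty -> OK
  offset (1,0) -> (1,2): empty -> OK
  offset (1,1) -> (1,3): empty -> OK
  offset (2,1) -> (2,3): empty -> OK
All cells valid: yes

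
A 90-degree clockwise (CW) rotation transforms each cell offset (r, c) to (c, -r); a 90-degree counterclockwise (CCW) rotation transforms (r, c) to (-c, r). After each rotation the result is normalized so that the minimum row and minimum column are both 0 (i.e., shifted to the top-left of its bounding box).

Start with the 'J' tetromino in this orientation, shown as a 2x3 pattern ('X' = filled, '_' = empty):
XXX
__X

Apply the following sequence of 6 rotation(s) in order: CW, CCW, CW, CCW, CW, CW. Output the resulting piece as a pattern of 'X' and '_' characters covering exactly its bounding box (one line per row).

Answer: X__
XXX

Derivation:
Start:
XXX
__X
After rotation 1 (CW):
_X
_X
XX
After rotation 2 (CCW):
XXX
__X
After rotation 3 (CW):
_X
_X
XX
After rotation 4 (CCW):
XXX
__X
After rotation 5 (CW):
_X
_X
XX
After rotation 6 (CW):
X__
XXX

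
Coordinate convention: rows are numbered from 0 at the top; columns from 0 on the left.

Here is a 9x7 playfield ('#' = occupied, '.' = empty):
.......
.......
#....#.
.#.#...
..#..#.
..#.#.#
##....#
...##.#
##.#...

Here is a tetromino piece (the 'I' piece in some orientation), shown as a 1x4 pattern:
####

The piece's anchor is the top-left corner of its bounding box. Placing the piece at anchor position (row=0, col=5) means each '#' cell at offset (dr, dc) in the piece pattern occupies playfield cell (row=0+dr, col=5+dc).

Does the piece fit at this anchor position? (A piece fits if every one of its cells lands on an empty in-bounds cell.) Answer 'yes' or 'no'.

Check each piece cell at anchor (0, 5):
  offset (0,0) -> (0,5): empty -> OK
  offset (0,1) -> (0,6): empty -> OK
  offset (0,2) -> (0,7): out of bounds -> FAIL
  offset (0,3) -> (0,8): out of bounds -> FAIL
All cells valid: no

Answer: no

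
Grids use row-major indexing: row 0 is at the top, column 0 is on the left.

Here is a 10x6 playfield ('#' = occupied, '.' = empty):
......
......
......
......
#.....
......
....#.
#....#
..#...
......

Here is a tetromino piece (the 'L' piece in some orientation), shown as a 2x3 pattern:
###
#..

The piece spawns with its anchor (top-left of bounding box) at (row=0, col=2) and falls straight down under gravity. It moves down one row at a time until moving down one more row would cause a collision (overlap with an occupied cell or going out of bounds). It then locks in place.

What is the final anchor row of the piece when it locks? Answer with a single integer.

Answer: 5

Derivation:
Spawn at (row=0, col=2). Try each row:
  row 0: fits
  row 1: fits
  row 2: fits
  row 3: fits
  row 4: fits
  row 5: fits
  row 6: blocked -> lock at row 5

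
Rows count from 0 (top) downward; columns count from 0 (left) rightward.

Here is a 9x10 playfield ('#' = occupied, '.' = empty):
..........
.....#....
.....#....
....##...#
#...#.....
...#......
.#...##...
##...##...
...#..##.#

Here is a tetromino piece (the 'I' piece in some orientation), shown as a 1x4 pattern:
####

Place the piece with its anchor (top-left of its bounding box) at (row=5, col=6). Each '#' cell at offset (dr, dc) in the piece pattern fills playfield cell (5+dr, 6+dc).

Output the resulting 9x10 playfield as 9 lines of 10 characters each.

Fill (5+0,6+0) = (5,6)
Fill (5+0,6+1) = (5,7)
Fill (5+0,6+2) = (5,8)
Fill (5+0,6+3) = (5,9)

Answer: ..........
.....#....
.....#....
....##...#
#...#.....
...#..####
.#...##...
##...##...
...#..##.#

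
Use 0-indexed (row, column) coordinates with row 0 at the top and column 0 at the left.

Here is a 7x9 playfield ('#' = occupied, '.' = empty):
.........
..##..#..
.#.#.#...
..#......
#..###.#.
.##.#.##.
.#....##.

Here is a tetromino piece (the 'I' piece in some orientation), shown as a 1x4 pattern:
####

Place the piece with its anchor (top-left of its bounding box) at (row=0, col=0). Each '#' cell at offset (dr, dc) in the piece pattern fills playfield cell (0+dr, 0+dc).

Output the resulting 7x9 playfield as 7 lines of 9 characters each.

Fill (0+0,0+0) = (0,0)
Fill (0+0,0+1) = (0,1)
Fill (0+0,0+2) = (0,2)
Fill (0+0,0+3) = (0,3)

Answer: ####.....
..##..#..
.#.#.#...
..#......
#..###.#.
.##.#.##.
.#....##.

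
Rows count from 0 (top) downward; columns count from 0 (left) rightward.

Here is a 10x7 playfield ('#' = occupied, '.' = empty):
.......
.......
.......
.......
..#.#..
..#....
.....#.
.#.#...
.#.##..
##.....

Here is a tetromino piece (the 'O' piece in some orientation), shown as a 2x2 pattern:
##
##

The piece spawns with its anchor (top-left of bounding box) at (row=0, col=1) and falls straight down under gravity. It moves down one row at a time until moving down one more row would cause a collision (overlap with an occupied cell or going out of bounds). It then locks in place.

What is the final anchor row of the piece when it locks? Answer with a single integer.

Spawn at (row=0, col=1). Try each row:
  row 0: fits
  row 1: fits
  row 2: fits
  row 3: blocked -> lock at row 2

Answer: 2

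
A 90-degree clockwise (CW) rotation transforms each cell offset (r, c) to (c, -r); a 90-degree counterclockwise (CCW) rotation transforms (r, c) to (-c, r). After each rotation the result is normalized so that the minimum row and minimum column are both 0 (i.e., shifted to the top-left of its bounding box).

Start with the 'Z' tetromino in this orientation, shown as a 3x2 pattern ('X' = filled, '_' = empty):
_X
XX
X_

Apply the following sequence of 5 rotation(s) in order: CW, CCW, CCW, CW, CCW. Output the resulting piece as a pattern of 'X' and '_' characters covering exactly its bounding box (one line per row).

Start:
_X
XX
X_
After rotation 1 (CW):
XX_
_XX
After rotation 2 (CCW):
_X
XX
X_
After rotation 3 (CCW):
XX_
_XX
After rotation 4 (CW):
_X
XX
X_
After rotation 5 (CCW):
XX_
_XX

Answer: XX_
_XX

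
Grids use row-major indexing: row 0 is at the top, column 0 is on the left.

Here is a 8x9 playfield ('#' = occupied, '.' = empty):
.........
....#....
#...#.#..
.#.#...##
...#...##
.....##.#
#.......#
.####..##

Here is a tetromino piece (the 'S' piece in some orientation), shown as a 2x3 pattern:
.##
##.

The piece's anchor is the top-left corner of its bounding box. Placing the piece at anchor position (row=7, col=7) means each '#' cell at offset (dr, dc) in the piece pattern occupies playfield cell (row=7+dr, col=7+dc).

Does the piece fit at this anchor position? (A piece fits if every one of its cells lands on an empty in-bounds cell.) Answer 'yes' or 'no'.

Answer: no

Derivation:
Check each piece cell at anchor (7, 7):
  offset (0,1) -> (7,8): occupied ('#') -> FAIL
  offset (0,2) -> (7,9): out of bounds -> FAIL
  offset (1,0) -> (8,7): out of bounds -> FAIL
  offset (1,1) -> (8,8): out of bounds -> FAIL
All cells valid: no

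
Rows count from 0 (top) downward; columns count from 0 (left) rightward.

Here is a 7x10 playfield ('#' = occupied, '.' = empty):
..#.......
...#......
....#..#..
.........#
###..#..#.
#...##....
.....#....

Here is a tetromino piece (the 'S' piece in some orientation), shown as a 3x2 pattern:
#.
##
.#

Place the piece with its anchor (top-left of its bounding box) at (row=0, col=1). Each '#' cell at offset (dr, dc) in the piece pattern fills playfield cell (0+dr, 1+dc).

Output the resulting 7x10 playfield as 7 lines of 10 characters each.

Answer: .##.......
.###......
..#.#..#..
.........#
###..#..#.
#...##....
.....#....

Derivation:
Fill (0+0,1+0) = (0,1)
Fill (0+1,1+0) = (1,1)
Fill (0+1,1+1) = (1,2)
Fill (0+2,1+1) = (2,2)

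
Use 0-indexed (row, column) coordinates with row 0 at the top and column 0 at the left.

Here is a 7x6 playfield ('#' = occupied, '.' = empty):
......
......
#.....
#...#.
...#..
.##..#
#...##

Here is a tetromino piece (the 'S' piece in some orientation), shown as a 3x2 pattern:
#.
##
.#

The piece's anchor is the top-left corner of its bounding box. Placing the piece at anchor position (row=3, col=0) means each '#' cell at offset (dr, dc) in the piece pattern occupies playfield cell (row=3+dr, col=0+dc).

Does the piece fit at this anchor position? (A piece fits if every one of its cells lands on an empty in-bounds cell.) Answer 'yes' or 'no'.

Answer: no

Derivation:
Check each piece cell at anchor (3, 0):
  offset (0,0) -> (3,0): occupied ('#') -> FAIL
  offset (1,0) -> (4,0): empty -> OK
  offset (1,1) -> (4,1): empty -> OK
  offset (2,1) -> (5,1): occupied ('#') -> FAIL
All cells valid: no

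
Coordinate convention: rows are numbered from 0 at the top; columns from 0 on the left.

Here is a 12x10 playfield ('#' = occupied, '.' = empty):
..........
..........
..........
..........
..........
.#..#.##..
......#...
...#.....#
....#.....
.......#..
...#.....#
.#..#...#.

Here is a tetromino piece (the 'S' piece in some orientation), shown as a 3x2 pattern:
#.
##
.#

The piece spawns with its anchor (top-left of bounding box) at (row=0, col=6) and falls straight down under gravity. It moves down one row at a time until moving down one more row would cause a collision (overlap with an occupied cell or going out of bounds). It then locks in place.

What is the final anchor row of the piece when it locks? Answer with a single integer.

Answer: 2

Derivation:
Spawn at (row=0, col=6). Try each row:
  row 0: fits
  row 1: fits
  row 2: fits
  row 3: blocked -> lock at row 2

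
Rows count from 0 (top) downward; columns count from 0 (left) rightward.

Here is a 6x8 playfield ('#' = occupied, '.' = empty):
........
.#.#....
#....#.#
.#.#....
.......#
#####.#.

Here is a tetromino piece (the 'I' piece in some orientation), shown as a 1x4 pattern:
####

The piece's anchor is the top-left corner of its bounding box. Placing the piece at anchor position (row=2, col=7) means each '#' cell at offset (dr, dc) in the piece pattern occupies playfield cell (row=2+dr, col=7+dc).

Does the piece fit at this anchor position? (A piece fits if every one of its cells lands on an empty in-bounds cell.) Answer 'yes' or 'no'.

Check each piece cell at anchor (2, 7):
  offset (0,0) -> (2,7): occupied ('#') -> FAIL
  offset (0,1) -> (2,8): out of bounds -> FAIL
  offset (0,2) -> (2,9): out of bounds -> FAIL
  offset (0,3) -> (2,10): out of bounds -> FAIL
All cells valid: no

Answer: no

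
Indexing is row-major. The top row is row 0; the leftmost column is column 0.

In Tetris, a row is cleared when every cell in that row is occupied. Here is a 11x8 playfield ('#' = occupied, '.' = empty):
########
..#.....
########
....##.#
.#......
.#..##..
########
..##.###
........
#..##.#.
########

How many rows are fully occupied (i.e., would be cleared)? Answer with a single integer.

Answer: 4

Derivation:
Check each row:
  row 0: 0 empty cells -> FULL (clear)
  row 1: 7 empty cells -> not full
  row 2: 0 empty cells -> FULL (clear)
  row 3: 5 empty cells -> not full
  row 4: 7 empty cells -> not full
  row 5: 5 empty cells -> not full
  row 6: 0 empty cells -> FULL (clear)
  row 7: 3 empty cells -> not full
  row 8: 8 empty cells -> not full
  row 9: 4 empty cells -> not full
  row 10: 0 empty cells -> FULL (clear)
Total rows cleared: 4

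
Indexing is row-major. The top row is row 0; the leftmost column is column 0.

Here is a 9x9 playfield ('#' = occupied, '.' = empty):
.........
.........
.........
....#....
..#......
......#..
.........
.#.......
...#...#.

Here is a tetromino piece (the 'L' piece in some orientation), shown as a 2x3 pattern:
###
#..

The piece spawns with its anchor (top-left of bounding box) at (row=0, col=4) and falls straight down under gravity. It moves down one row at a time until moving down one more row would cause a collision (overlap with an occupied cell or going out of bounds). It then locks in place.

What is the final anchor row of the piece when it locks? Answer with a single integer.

Answer: 1

Derivation:
Spawn at (row=0, col=4). Try each row:
  row 0: fits
  row 1: fits
  row 2: blocked -> lock at row 1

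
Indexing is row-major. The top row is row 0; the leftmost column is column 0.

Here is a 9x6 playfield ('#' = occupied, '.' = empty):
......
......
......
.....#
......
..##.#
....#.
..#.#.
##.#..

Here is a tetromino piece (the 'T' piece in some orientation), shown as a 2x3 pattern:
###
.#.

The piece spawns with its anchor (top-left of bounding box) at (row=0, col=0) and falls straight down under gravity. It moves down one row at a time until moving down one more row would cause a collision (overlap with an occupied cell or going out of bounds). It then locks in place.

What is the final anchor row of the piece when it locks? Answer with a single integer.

Spawn at (row=0, col=0). Try each row:
  row 0: fits
  row 1: fits
  row 2: fits
  row 3: fits
  row 4: fits
  row 5: blocked -> lock at row 4

Answer: 4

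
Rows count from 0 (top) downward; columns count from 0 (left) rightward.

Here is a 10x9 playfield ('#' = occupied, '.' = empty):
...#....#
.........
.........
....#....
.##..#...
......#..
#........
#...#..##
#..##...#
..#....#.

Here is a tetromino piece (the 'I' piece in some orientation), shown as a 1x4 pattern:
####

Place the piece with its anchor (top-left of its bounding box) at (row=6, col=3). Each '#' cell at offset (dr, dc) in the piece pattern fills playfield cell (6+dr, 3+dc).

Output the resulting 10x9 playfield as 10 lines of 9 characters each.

Answer: ...#....#
.........
.........
....#....
.##..#...
......#..
#..####..
#...#..##
#..##...#
..#....#.

Derivation:
Fill (6+0,3+0) = (6,3)
Fill (6+0,3+1) = (6,4)
Fill (6+0,3+2) = (6,5)
Fill (6+0,3+3) = (6,6)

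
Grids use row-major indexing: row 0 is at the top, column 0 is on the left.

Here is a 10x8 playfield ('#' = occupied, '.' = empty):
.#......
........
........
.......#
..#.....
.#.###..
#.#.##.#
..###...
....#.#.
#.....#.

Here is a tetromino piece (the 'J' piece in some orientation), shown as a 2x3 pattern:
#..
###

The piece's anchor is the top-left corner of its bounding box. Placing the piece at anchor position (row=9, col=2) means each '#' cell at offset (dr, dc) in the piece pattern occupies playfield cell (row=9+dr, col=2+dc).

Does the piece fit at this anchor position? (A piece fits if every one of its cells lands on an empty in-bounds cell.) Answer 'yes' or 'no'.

Check each piece cell at anchor (9, 2):
  offset (0,0) -> (9,2): empty -> OK
  offset (1,0) -> (10,2): out of bounds -> FAIL
  offset (1,1) -> (10,3): out of bounds -> FAIL
  offset (1,2) -> (10,4): out of bounds -> FAIL
All cells valid: no

Answer: no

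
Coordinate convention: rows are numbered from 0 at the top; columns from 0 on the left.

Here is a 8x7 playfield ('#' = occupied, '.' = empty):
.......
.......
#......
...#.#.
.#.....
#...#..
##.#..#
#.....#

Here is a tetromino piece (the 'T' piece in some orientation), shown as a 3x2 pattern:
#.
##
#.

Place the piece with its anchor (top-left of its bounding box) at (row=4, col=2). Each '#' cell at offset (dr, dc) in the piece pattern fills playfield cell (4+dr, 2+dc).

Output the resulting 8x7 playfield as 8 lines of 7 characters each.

Fill (4+0,2+0) = (4,2)
Fill (4+1,2+0) = (5,2)
Fill (4+1,2+1) = (5,3)
Fill (4+2,2+0) = (6,2)

Answer: .......
.......
#......
...#.#.
.##....
#.###..
####..#
#.....#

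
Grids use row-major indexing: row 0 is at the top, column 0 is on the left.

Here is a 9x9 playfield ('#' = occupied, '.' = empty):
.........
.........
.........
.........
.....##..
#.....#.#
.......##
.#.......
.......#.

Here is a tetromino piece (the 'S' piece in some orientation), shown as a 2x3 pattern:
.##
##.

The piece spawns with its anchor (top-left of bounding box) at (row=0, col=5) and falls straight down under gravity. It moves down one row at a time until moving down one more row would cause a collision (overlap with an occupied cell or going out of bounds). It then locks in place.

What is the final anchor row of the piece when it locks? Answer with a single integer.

Spawn at (row=0, col=5). Try each row:
  row 0: fits
  row 1: fits
  row 2: fits
  row 3: blocked -> lock at row 2

Answer: 2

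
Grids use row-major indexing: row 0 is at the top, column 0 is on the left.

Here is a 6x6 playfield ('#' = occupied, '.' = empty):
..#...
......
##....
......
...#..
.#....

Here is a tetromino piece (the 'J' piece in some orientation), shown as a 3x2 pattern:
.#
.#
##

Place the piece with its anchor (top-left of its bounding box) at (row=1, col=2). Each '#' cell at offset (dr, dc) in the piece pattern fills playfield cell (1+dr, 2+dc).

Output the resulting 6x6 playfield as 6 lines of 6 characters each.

Fill (1+0,2+1) = (1,3)
Fill (1+1,2+1) = (2,3)
Fill (1+2,2+0) = (3,2)
Fill (1+2,2+1) = (3,3)

Answer: ..#...
...#..
##.#..
..##..
...#..
.#....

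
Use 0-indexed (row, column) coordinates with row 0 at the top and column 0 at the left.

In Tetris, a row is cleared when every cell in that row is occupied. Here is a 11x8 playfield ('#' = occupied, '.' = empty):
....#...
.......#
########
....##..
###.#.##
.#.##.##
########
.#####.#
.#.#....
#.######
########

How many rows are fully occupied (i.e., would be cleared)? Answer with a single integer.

Check each row:
  row 0: 7 empty cells -> not full
  row 1: 7 empty cells -> not full
  row 2: 0 empty cells -> FULL (clear)
  row 3: 6 empty cells -> not full
  row 4: 2 empty cells -> not full
  row 5: 3 empty cells -> not full
  row 6: 0 empty cells -> FULL (clear)
  row 7: 2 empty cells -> not full
  row 8: 6 empty cells -> not full
  row 9: 1 empty cell -> not full
  row 10: 0 empty cells -> FULL (clear)
Total rows cleared: 3

Answer: 3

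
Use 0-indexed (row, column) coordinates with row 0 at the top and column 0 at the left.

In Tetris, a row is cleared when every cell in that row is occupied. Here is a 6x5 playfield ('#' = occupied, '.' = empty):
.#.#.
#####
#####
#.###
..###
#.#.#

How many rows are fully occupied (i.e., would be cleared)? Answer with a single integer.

Answer: 2

Derivation:
Check each row:
  row 0: 3 empty cells -> not full
  row 1: 0 empty cells -> FULL (clear)
  row 2: 0 empty cells -> FULL (clear)
  row 3: 1 empty cell -> not full
  row 4: 2 empty cells -> not full
  row 5: 2 empty cells -> not full
Total rows cleared: 2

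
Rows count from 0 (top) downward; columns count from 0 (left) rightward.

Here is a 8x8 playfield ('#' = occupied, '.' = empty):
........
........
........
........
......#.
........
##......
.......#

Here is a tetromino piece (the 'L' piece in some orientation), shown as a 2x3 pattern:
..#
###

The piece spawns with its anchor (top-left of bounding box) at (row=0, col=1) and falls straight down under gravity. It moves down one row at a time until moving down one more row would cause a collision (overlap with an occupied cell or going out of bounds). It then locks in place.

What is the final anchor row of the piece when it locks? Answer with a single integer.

Spawn at (row=0, col=1). Try each row:
  row 0: fits
  row 1: fits
  row 2: fits
  row 3: fits
  row 4: fits
  row 5: blocked -> lock at row 4

Answer: 4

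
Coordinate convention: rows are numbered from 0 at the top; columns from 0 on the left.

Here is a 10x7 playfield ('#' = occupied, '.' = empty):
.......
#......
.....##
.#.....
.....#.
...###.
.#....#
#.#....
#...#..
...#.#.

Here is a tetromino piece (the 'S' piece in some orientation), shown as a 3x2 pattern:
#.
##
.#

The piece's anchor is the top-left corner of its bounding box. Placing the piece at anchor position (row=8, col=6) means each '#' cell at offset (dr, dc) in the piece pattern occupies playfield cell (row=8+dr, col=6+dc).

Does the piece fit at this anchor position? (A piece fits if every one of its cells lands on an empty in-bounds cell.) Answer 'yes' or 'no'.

Answer: no

Derivation:
Check each piece cell at anchor (8, 6):
  offset (0,0) -> (8,6): empty -> OK
  offset (1,0) -> (9,6): empty -> OK
  offset (1,1) -> (9,7): out of bounds -> FAIL
  offset (2,1) -> (10,7): out of bounds -> FAIL
All cells valid: no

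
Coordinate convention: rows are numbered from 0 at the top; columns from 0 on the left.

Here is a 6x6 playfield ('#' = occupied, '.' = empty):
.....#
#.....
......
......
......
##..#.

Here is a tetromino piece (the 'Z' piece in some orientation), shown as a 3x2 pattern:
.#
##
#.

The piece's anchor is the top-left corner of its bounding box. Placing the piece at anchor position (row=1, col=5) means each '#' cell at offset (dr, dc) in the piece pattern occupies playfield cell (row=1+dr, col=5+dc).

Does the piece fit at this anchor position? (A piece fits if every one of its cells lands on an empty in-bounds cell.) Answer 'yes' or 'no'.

Answer: no

Derivation:
Check each piece cell at anchor (1, 5):
  offset (0,1) -> (1,6): out of bounds -> FAIL
  offset (1,0) -> (2,5): empty -> OK
  offset (1,1) -> (2,6): out of bounds -> FAIL
  offset (2,0) -> (3,5): empty -> OK
All cells valid: no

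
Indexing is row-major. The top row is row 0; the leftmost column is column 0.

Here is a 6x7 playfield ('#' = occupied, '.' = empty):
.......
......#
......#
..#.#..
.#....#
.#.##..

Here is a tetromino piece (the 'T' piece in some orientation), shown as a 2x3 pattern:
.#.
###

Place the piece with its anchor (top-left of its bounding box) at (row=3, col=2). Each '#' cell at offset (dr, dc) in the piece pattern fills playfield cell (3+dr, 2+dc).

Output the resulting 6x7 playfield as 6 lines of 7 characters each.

Fill (3+0,2+1) = (3,3)
Fill (3+1,2+0) = (4,2)
Fill (3+1,2+1) = (4,3)
Fill (3+1,2+2) = (4,4)

Answer: .......
......#
......#
..###..
.####.#
.#.##..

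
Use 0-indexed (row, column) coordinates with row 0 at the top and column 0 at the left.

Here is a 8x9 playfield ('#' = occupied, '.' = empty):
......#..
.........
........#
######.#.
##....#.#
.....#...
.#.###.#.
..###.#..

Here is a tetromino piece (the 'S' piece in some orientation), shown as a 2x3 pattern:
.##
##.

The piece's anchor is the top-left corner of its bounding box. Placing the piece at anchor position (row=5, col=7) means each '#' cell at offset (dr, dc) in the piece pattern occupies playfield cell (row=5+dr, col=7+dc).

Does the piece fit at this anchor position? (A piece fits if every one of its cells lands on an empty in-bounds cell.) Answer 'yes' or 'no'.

Check each piece cell at anchor (5, 7):
  offset (0,1) -> (5,8): empty -> OK
  offset (0,2) -> (5,9): out of bounds -> FAIL
  offset (1,0) -> (6,7): occupied ('#') -> FAIL
  offset (1,1) -> (6,8): empty -> OK
All cells valid: no

Answer: no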